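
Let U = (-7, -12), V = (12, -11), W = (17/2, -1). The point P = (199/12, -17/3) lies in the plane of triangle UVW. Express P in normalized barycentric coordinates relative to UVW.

(-1/3, 5/6, 1/2)

Signed area of the reference triangle: [UVW] = ½·((-7)·(-11−(-1)) + 12·(-1−(-12)) + (17/2)·(-12−(-11))) = ½·(70 + 132 − 17/2) = 387/4.
[PVW] = ½·((199/12)·(-11−(-1)) + 12·(-1−(-17/3)) + (17/2)·(-17/3−(-11))) = ½·(-995/6 + 56 + 136/3) = -129/4, so the U-coordinate is (-129/4)/(387/4) = -1/3.
[UPW] = ½·((-7)·(-17/3−(-1)) + (199/12)·(-1−(-12)) + (17/2)·(-12−(-17/3))) = ½·(98/3 + 2189/12 − 323/6) = 645/8, so the V-coordinate is 5/6.
[UVP] = ½·((-7)·(-11−(-17/3)) + 12·(-17/3−(-12)) + (199/12)·(-12−(-11))) = ½·(112/3 + 76 − 199/12) = 387/8, so the W-coordinate is 1/2.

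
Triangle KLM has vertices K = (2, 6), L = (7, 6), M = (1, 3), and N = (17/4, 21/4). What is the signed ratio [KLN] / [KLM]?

[KLM] = ½·(2·(6−3) + 7·(3−6) + 1·(6−6)) = ½·(6 − 21 + 0) = -15/2.
[KLN] = ½·(2·(6−(21/4)) + 7·(21/4−6) + (17/4)·(6−6)) = ½·(3/2 − 21/4 + 0) = -15/8, so the ratio is (-15/8)/(-15/2) = 1/4.

1/4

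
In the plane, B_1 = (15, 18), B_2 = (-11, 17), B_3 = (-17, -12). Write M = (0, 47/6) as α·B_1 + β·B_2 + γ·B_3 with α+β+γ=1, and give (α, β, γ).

(1/2, 1/6, 1/3)

Signed area of the reference triangle: [B_1B_2B_3] = ½·(15·(17−(-12)) + (-11)·(-12−18) + (-17)·(18−17)) = ½·(435 + 330 − 17) = 374.
[MB_2B_3] = ½·(0·(17−(-12)) + (-11)·(-12−(47/6)) + (-17)·(47/6−17)) = ½·(0 + 1309/6 + 935/6) = 187, so the B_1-coordinate is 187/374 = 1/2.
[B_1MB_3] = ½·(15·(47/6−(-12)) + 0·(-12−18) + (-17)·(18−(47/6))) = ½·(595/2 + 0 − 1037/6) = 187/3, so the B_2-coordinate is 1/6.
[B_1B_2M] = ½·(15·(17−(47/6)) + (-11)·(47/6−18) + 0·(18−17)) = ½·(275/2 + 671/6 + 0) = 374/3, so the B_3-coordinate is 1/3.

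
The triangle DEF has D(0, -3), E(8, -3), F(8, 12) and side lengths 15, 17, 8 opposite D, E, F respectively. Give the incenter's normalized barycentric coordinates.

The incenter has barycentric coordinates proportional to the opposite side lengths: (15 : 17 : 8).
Normalizing by 15+17+8 = 40 gives (3/8, 17/40, 1/5).

(3/8, 17/40, 1/5)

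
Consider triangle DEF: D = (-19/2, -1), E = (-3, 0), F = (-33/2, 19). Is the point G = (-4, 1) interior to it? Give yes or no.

Barycentric coordinates of G: (11/274, 124/137, 15/274).
The three coordinates are positive, positive, positive; a point is interior exactly when all three are positive.

yes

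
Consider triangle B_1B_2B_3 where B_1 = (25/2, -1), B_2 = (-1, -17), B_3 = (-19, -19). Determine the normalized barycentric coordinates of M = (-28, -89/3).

(-2/3, 2/3, 1)

Signed area of the reference triangle: [B_1B_2B_3] = ½·((25/2)·(-17−(-19)) + (-1)·(-19−(-1)) + (-19)·(-1−(-17))) = ½·(25 + 18 − 304) = -261/2.
[MB_2B_3] = ½·((-28)·(-17−(-19)) + (-1)·(-19−(-89/3)) + (-19)·(-89/3−(-17))) = ½·(-56 − 32/3 + 722/3) = 87, so the B_1-coordinate is 87/(-261/2) = -2/3.
[B_1MB_3] = ½·((25/2)·(-89/3−(-19)) + (-28)·(-19−(-1)) + (-19)·(-1−(-89/3))) = ½·(-400/3 + 504 − 1634/3) = -87, so the B_2-coordinate is 2/3.
[B_1B_2M] = ½·((25/2)·(-17−(-89/3)) + (-1)·(-89/3−(-1)) + (-28)·(-1−(-17))) = ½·(475/3 + 86/3 − 448) = -261/2, so the B_3-coordinate is 1.
Check: -2/3 + 2/3 + 1 = 1.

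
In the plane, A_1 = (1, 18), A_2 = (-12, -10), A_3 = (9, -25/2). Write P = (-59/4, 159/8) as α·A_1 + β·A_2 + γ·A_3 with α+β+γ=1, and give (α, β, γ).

Signed area of the reference triangle: [A_1A_2A_3] = ½·(1·(-10−(-25/2)) + (-12)·(-25/2−18) + 9·(18−(-10))) = ½·(5/2 + 366 + 252) = 1241/4.
[PA_2A_3] = ½·((-59/4)·(-10−(-25/2)) + (-12)·(-25/2−(159/8)) + 9·(159/8−(-10))) = ½·(-295/8 + 777/2 + 2151/8) = 1241/4, so the A_1-coordinate is (1241/4)/(1241/4) = 1.
[A_1PA_3] = ½·(1·(159/8−(-25/2)) + (-59/4)·(-25/2−18) + 9·(18−(159/8))) = ½·(259/8 + 3599/8 − 135/8) = 3723/16, so the A_2-coordinate is 3/4.
[A_1A_2P] = ½·(1·(-10−(159/8)) + (-12)·(159/8−18) + (-59/4)·(18−(-10))) = ½·(-239/8 − 45/2 − 413) = -3723/16, so the A_3-coordinate is -3/4.

(1, 3/4, -3/4)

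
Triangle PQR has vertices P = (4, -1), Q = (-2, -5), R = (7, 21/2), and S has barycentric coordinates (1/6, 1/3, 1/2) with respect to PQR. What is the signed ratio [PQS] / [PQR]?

1/2

The signed ratio [PQS]/[PQR] equals the barycentric coordinate of S at vertex R, which is 1/2.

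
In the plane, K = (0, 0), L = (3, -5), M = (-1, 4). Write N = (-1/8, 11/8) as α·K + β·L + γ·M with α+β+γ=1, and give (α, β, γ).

(3/8, 1/8, 1/2)

Signed area of the reference triangle: [KLM] = ½·(0·(-5−4) + 3·(4−0) + (-1)·(0−(-5))) = ½·(0 + 12 − 5) = 7/2.
[NLM] = ½·((-1/8)·(-5−4) + 3·(4−(11/8)) + (-1)·(11/8−(-5))) = ½·(9/8 + 63/8 − 51/8) = 21/16, so the K-coordinate is (21/16)/(7/2) = 3/8.
[KNM] = ½·(0·(11/8−4) + (-1/8)·(4−0) + (-1)·(0−(11/8))) = ½·(0 − 1/2 + 11/8) = 7/16, so the L-coordinate is 1/8.
[KLN] = ½·(0·(-5−(11/8)) + 3·(11/8−0) + (-1/8)·(0−(-5))) = ½·(0 + 33/8 − 5/8) = 7/4, so the M-coordinate is 1/2.
Check: 3/8 + 1/8 + 1/2 = 1.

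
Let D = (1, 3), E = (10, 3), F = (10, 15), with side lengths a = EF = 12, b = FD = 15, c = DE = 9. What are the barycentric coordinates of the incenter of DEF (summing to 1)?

(1/3, 5/12, 1/4)

The incenter has barycentric coordinates proportional to the opposite side lengths: (12 : 15 : 9).
Normalizing by 12+15+9 = 36 gives (1/3, 5/12, 1/4).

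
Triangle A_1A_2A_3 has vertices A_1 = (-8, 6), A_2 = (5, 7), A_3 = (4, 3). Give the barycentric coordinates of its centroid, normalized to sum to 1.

(1/3, 1/3, 1/3)

The centroid is the average of the vertices, so each weight is 1/3.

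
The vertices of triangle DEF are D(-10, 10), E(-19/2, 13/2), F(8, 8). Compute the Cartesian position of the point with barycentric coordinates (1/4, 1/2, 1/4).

G = (1/4)·D + (1/2)·E + (1/4)·F.
x-coordinate: (1/4)·(-10) + (1/2)·(-19/2) + (1/4)·8 = -21/4.
y-coordinate: (1/4)·10 + (1/2)·(13/2) + (1/4)·8 = 31/4.

(-21/4, 31/4)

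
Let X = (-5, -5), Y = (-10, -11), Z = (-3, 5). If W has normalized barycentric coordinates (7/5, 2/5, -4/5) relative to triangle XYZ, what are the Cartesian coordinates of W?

W = (7/5)·X + (2/5)·Y + (-4/5)·Z.
x-coordinate: (7/5)·(-5) + (2/5)·(-10) + (-4/5)·(-3) = -43/5.
y-coordinate: (7/5)·(-5) + (2/5)·(-11) + (-4/5)·5 = -77/5.

(-43/5, -77/5)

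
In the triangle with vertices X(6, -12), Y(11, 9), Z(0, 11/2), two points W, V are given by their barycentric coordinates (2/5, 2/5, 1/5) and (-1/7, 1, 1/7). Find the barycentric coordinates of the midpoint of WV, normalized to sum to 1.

Since both coordinate triples sum to 1, the midpoint's barycentrics are the componentwise average.
(2/5+-1/7)/2 = 9/70; similarly 7/10 and 6/35.

(9/70, 7/10, 6/35)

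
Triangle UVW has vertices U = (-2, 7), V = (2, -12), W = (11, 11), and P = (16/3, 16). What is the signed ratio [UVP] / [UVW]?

2/3

[UVW] = ½·((-2)·(-12−11) + 2·(11−7) + 11·(7−(-12))) = ½·(46 + 8 + 209) = 263/2.
[UVP] = ½·((-2)·(-12−16) + 2·(16−7) + (16/3)·(7−(-12))) = ½·(56 + 18 + 304/3) = 263/3, so the ratio is (263/3)/(263/2) = 2/3.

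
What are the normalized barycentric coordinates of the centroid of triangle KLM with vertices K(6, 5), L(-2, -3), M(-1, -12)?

(1/3, 1/3, 1/3)

The centroid is the average of the vertices, so each weight is 1/3.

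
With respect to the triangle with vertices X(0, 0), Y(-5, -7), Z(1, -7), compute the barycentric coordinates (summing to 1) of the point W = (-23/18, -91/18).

(5/18, 1/3, 7/18)

Signed area of the reference triangle: [XYZ] = ½·(0·(-7−(-7)) + (-5)·(-7−0) + 1·(0−(-7))) = ½·(0 + 35 + 7) = 21.
[WYZ] = ½·((-23/18)·(-7−(-7)) + (-5)·(-7−(-91/18)) + 1·(-91/18−(-7))) = ½·(0 + 175/18 + 35/18) = 35/6, so the X-coordinate is (35/6)/21 = 5/18.
[XWZ] = ½·(0·(-91/18−(-7)) + (-23/18)·(-7−0) + 1·(0−(-91/18))) = ½·(0 + 161/18 + 91/18) = 7, so the Y-coordinate is 1/3.
[XYW] = ½·(0·(-7−(-91/18)) + (-5)·(-91/18−0) + (-23/18)·(0−(-7))) = ½·(0 + 455/18 − 161/18) = 49/6, so the Z-coordinate is 7/18.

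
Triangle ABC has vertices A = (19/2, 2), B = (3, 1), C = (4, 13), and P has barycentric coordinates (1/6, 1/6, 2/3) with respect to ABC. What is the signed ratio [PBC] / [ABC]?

The signed ratio [PBC]/[ABC] equals the barycentric coordinate of P at vertex A, which is 1/6.

1/6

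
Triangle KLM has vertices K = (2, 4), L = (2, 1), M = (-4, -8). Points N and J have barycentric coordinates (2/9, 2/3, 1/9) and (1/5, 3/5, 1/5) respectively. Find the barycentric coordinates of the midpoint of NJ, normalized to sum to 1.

(19/90, 19/30, 7/45)

Since both coordinate triples sum to 1, the midpoint's barycentrics are the componentwise average.
(2/9+1/5)/2 = 19/90; similarly 19/30 and 7/45.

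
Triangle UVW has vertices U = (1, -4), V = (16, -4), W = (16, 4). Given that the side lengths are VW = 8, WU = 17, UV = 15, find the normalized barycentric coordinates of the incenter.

(1/5, 17/40, 3/8)

The incenter has barycentric coordinates proportional to the opposite side lengths: (8 : 17 : 15).
Normalizing by 8+17+15 = 40 gives (1/5, 17/40, 3/8).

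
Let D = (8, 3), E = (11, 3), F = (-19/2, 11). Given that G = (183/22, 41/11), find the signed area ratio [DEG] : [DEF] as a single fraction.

[DEF] = ½·(8·(3−11) + 11·(11−3) + (-19/2)·(3−3)) = ½·(-64 + 88 + 0) = 12.
[DEG] = ½·(8·(3−(41/11)) + 11·(41/11−3) + (183/22)·(3−3)) = ½·(-64/11 + 8 + 0) = 12/11, so the ratio is (12/11)/12 = 1/11.

1/11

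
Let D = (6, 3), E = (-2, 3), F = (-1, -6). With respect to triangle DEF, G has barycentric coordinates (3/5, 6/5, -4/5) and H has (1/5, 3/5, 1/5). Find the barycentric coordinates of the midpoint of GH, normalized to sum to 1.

(2/5, 9/10, -3/10)

Since both coordinate triples sum to 1, the midpoint's barycentrics are the componentwise average.
(3/5+1/5)/2 = 2/5; similarly 9/10 and -3/10.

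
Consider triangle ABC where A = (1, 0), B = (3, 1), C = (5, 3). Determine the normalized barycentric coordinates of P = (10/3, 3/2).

Signed area of the reference triangle: [ABC] = ½·(1·(1−3) + 3·(3−0) + 5·(0−1)) = ½·(-2 + 9 − 5) = 1.
[PBC] = ½·((10/3)·(1−3) + 3·(3−(3/2)) + 5·(3/2−1)) = ½·(-20/3 + 9/2 + 5/2) = 1/6, so the A-coordinate is (1/6)/1 = 1/6.
[APC] = ½·(1·(3/2−3) + (10/3)·(3−0) + 5·(0−(3/2))) = ½·(-3/2 + 10 − 15/2) = 1/2, so the B-coordinate is 1/2.
[ABP] = ½·(1·(1−(3/2)) + 3·(3/2−0) + (10/3)·(0−1)) = ½·(-1/2 + 9/2 − 10/3) = 1/3, so the C-coordinate is 1/3.

(1/6, 1/2, 1/3)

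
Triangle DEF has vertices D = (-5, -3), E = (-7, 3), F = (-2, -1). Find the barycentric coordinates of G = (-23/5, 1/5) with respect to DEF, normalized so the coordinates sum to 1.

(1/5, 2/5, 2/5)

Signed area of the reference triangle: [DEF] = ½·((-5)·(3−(-1)) + (-7)·(-1−(-3)) + (-2)·(-3−3)) = ½·(-20 − 14 + 12) = -11.
[GEF] = ½·((-23/5)·(3−(-1)) + (-7)·(-1−(1/5)) + (-2)·(1/5−3)) = ½·(-92/5 + 42/5 + 28/5) = -11/5, so the D-coordinate is (-11/5)/(-11) = 1/5.
[DGF] = ½·((-5)·(1/5−(-1)) + (-23/5)·(-1−(-3)) + (-2)·(-3−(1/5))) = ½·(-6 − 46/5 + 32/5) = -22/5, so the E-coordinate is 2/5.
[DEG] = ½·((-5)·(3−(1/5)) + (-7)·(1/5−(-3)) + (-23/5)·(-3−3)) = ½·(-14 − 112/5 + 138/5) = -22/5, so the F-coordinate is 2/5.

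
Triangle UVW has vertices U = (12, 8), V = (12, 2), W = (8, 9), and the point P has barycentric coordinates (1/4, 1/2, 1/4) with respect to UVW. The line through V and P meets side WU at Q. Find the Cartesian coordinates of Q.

(10, 17/2)

Line VP meets WU where the V-coordinate vanishes; zeroing P's V-weight and renormalizing leaves W, U-weights 1/4 : 1/4 → (1/2, 1/2).
So Q = (1/2)·W + (1/2)·U = (10, 17/2).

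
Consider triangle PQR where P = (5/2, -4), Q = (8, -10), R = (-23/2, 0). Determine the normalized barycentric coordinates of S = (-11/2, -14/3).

Signed area of the reference triangle: [PQR] = ½·((5/2)·(-10−0) + 8·(0−(-4)) + (-23/2)·(-4−(-10))) = ½·(-25 + 32 − 69) = -31.
[SQR] = ½·((-11/2)·(-10−0) + 8·(0−(-14/3)) + (-23/2)·(-14/3−(-10))) = ½·(55 + 112/3 − 184/3) = 31/2, so the P-coordinate is (31/2)/(-31) = -1/2.
[PSR] = ½·((5/2)·(-14/3−0) + (-11/2)·(0−(-4)) + (-23/2)·(-4−(-14/3))) = ½·(-35/3 − 22 − 23/3) = -62/3, so the Q-coordinate is 2/3.
[PQS] = ½·((5/2)·(-10−(-14/3)) + 8·(-14/3−(-4)) + (-11/2)·(-4−(-10))) = ½·(-40/3 − 16/3 − 33) = -155/6, so the R-coordinate is 5/6.
Check: -1/2 + 2/3 + 5/6 = 1.

(-1/2, 2/3, 5/6)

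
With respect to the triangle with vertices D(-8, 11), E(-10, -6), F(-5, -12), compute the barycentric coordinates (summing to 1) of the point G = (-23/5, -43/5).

(1/5, -1/5, 1)

Signed area of the reference triangle: [DEF] = ½·((-8)·(-6−(-12)) + (-10)·(-12−11) + (-5)·(11−(-6))) = ½·(-48 + 230 − 85) = 97/2.
[GEF] = ½·((-23/5)·(-6−(-12)) + (-10)·(-12−(-43/5)) + (-5)·(-43/5−(-6))) = ½·(-138/5 + 34 + 13) = 97/10, so the D-coordinate is (97/10)/(97/2) = 1/5.
[DGF] = ½·((-8)·(-43/5−(-12)) + (-23/5)·(-12−11) + (-5)·(11−(-43/5))) = ½·(-136/5 + 529/5 − 98) = -97/10, so the E-coordinate is -1/5.
[DEG] = ½·((-8)·(-6−(-43/5)) + (-10)·(-43/5−11) + (-23/5)·(11−(-6))) = ½·(-104/5 + 196 − 391/5) = 97/2, so the F-coordinate is 1.
Check: 1/5 − 1/5 + 1 = 1.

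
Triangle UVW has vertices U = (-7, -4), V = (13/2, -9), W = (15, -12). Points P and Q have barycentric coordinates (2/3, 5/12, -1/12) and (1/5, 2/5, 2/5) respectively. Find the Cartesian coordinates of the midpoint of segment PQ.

Barycentric coordinates of the midpoint are the average: (13/30, 49/120, 19/120).
Converting: (13/30)·U + (49/120)·V + (19/120)·W = (479/240, -877/120).

(479/240, -877/120)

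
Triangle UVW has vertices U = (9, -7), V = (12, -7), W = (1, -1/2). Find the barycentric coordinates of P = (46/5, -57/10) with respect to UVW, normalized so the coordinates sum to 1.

Signed area of the reference triangle: [UVW] = ½·(9·(-7−(-1/2)) + 12·(-1/2−(-7)) + 1·(-7−(-7))) = ½·(-117/2 + 78 + 0) = 39/4.
[PVW] = ½·((46/5)·(-7−(-1/2)) + 12·(-1/2−(-57/10)) + 1·(-57/10−(-7))) = ½·(-299/5 + 312/5 + 13/10) = 39/20, so the U-coordinate is (39/20)/(39/4) = 1/5.
[UPW] = ½·(9·(-57/10−(-1/2)) + (46/5)·(-1/2−(-7)) + 1·(-7−(-57/10))) = ½·(-234/5 + 299/5 − 13/10) = 117/20, so the V-coordinate is 3/5.
[UVP] = ½·(9·(-7−(-57/10)) + 12·(-57/10−(-7)) + (46/5)·(-7−(-7))) = ½·(-117/10 + 78/5 + 0) = 39/20, so the W-coordinate is 1/5.
Check: 1/5 + 3/5 + 1/5 = 1.

(1/5, 3/5, 1/5)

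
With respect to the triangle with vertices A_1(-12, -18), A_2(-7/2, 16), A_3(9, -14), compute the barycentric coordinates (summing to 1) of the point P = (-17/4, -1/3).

(1/3, 1/2, 1/6)

Signed area of the reference triangle: [A_1A_2A_3] = ½·((-12)·(16−(-14)) + (-7/2)·(-14−(-18)) + 9·(-18−16)) = ½·(-360 − 14 − 306) = -340.
[PA_2A_3] = ½·((-17/4)·(16−(-14)) + (-7/2)·(-14−(-1/3)) + 9·(-1/3−16)) = ½·(-255/2 + 287/6 − 147) = -340/3, so the A_1-coordinate is (-340/3)/(-340) = 1/3.
[A_1PA_3] = ½·((-12)·(-1/3−(-14)) + (-17/4)·(-14−(-18)) + 9·(-18−(-1/3))) = ½·(-164 − 17 − 159) = -170, so the A_2-coordinate is 1/2.
[A_1A_2P] = ½·((-12)·(16−(-1/3)) + (-7/2)·(-1/3−(-18)) + (-17/4)·(-18−16)) = ½·(-196 − 371/6 + 289/2) = -170/3, so the A_3-coordinate is 1/6.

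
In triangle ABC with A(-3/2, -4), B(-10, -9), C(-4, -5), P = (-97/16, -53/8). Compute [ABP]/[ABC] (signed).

1/8

[ABC] = ½·((-3/2)·(-9−(-5)) + (-10)·(-5−(-4)) + (-4)·(-4−(-9))) = ½·(6 + 10 − 20) = -2.
[ABP] = ½·((-3/2)·(-9−(-53/8)) + (-10)·(-53/8−(-4)) + (-97/16)·(-4−(-9))) = ½·(57/16 + 105/4 − 485/16) = -1/4, so the ratio is (-1/4)/(-2) = 1/8.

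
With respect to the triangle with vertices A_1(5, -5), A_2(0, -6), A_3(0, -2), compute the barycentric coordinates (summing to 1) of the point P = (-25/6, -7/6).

Signed area of the reference triangle: [A_1A_2A_3] = ½·(5·(-6−(-2)) + 0·(-2−(-5)) + 0·(-5−(-6))) = ½·(-20 + 0 + 0) = -10.
[PA_2A_3] = ½·((-25/6)·(-6−(-2)) + 0·(-2−(-7/6)) + 0·(-7/6−(-6))) = ½·(50/3 + 0 + 0) = 25/3, so the A_1-coordinate is (25/3)/(-10) = -5/6.
[A_1PA_3] = ½·(5·(-7/6−(-2)) + (-25/6)·(-2−(-5)) + 0·(-5−(-7/6))) = ½·(25/6 − 25/2 + 0) = -25/6, so the A_2-coordinate is 5/12.
[A_1A_2P] = ½·(5·(-6−(-7/6)) + 0·(-7/6−(-5)) + (-25/6)·(-5−(-6))) = ½·(-145/6 + 0 − 25/6) = -85/6, so the A_3-coordinate is 17/12.

(-5/6, 5/12, 17/12)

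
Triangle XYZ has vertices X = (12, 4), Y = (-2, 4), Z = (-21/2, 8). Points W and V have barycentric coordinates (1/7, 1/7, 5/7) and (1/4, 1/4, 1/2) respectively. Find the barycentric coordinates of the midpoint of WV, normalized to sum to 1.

Since both coordinate triples sum to 1, the midpoint's barycentrics are the componentwise average.
(1/7+1/4)/2 = 11/56; similarly 11/56 and 17/28.

(11/56, 11/56, 17/28)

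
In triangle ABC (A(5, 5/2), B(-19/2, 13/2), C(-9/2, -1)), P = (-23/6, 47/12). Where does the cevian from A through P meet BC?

(-33/4, 37/8)

Barycentric coordinates of P with respect to ABC: (1/3, 1/2, 1/6).
On side BC the A-coordinate is zero; dropping P's A-weight 1/3 and renormalizing the remaining 1/2 : 1/6 gives weights 3/4, 1/4 on B, C.
Q = (3/4)·(-19/2, 13/2) + (1/4)·(-9/2, -1) = (-33/4, 37/8).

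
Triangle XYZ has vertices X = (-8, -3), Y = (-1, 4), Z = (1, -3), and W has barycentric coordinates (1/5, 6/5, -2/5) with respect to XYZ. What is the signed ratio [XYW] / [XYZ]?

The signed ratio [XYW]/[XYZ] equals the barycentric coordinate of W at vertex Z, which is -2/5.

-2/5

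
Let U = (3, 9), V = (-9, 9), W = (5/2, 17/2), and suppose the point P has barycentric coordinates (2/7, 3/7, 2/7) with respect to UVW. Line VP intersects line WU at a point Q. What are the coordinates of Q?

(11/4, 35/4)

Line VP meets WU where the V-coordinate vanishes; zeroing P's V-weight and renormalizing leaves W, U-weights 2/7 : 2/7 → (1/2, 1/2).
So Q = (1/2)·W + (1/2)·U = (11/4, 35/4).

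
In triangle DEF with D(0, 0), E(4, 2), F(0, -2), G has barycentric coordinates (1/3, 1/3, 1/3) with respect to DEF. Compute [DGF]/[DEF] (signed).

The signed ratio [DGF]/[DEF] equals the barycentric coordinate of G at vertex E, which is 1/3.

1/3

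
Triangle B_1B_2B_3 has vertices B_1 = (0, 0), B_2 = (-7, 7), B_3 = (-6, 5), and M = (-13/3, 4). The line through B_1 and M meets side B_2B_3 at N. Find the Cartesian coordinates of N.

Barycentric coordinates of M with respect to B_1B_2B_3: (1/3, 1/3, 1/3).
On side B_2B_3 the B_1-coordinate is zero; dropping M's B_1-weight 1/3 and renormalizing the remaining 1/3 : 1/3 gives weights 1/2, 1/2 on B_2, B_3.
N = (1/2)·(-7, 7) + (1/2)·(-6, 5) = (-13/2, 6).

(-13/2, 6)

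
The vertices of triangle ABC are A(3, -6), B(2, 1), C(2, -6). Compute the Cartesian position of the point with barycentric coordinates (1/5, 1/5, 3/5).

P = (1/5)·A + (1/5)·B + (3/5)·C.
x-coordinate: (1/5)·3 + (1/5)·2 + (3/5)·2 = 11/5.
y-coordinate: (1/5)·(-6) + (1/5)·1 + (3/5)·(-6) = -23/5.

(11/5, -23/5)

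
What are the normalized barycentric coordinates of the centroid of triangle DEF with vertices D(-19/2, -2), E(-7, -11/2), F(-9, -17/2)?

The centroid is the average of the vertices, so each weight is 1/3.

(1/3, 1/3, 1/3)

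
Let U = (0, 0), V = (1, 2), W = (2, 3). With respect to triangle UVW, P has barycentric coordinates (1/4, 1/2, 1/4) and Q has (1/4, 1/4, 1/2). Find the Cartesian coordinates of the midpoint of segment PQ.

Barycentric coordinates of the midpoint are the average: (1/4, 3/8, 3/8).
Converting: (1/4)·U + (3/8)·V + (3/8)·W = (9/8, 15/8).

(9/8, 15/8)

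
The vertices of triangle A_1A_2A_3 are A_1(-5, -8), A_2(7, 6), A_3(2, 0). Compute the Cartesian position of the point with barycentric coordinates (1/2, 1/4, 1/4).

(-1/4, -5/2)

P = (1/2)·A_1 + (1/4)·A_2 + (1/4)·A_3.
x-coordinate: (1/2)·(-5) + (1/4)·7 + (1/4)·2 = -1/4.
y-coordinate: (1/2)·(-8) + (1/4)·6 + (1/4)·0 = -5/2.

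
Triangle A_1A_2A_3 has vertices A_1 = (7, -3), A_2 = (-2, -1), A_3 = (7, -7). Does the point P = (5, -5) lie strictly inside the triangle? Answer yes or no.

yes

Barycentric coordinates of P: (1/6, 2/9, 11/18).
The three coordinates are positive, positive, positive; a point is interior exactly when all three are positive.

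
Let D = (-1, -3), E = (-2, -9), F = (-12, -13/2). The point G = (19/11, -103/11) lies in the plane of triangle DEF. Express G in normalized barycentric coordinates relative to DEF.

Signed area of the reference triangle: [DEF] = ½·((-1)·(-9−(-13/2)) + (-2)·(-13/2−(-3)) + (-12)·(-3−(-9))) = ½·(5/2 + 7 − 72) = -125/4.
[GEF] = ½·((19/11)·(-9−(-13/2)) + (-2)·(-13/2−(-103/11)) + (-12)·(-103/11−(-9))) = ½·(-95/22 − 63/11 + 48/11) = -125/44, so the D-coordinate is (-125/44)/(-125/4) = 1/11.
[DGF] = ½·((-1)·(-103/11−(-13/2)) + (19/11)·(-13/2−(-3)) + (-12)·(-3−(-103/11))) = ½·(63/22 − 133/22 − 840/11) = -875/22, so the E-coordinate is 14/11.
[DEG] = ½·((-1)·(-9−(-103/11)) + (-2)·(-103/11−(-3)) + (19/11)·(-3−(-9))) = ½·(-4/11 + 140/11 + 114/11) = 125/11, so the F-coordinate is -4/11.
Check: 1/11 + 14/11 − 4/11 = 1.

(1/11, 14/11, -4/11)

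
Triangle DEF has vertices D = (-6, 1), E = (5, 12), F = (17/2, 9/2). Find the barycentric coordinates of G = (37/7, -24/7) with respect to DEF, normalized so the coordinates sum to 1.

Signed area of the reference triangle: [DEF] = ½·((-6)·(12−(9/2)) + 5·(9/2−1) + (17/2)·(1−12)) = ½·(-45 + 35/2 − 187/2) = -121/2.
[GEF] = ½·((37/7)·(12−(9/2)) + 5·(9/2−(-24/7)) + (17/2)·(-24/7−12)) = ½·(555/14 + 555/14 − 918/7) = -363/14, so the D-coordinate is (-363/14)/(-121/2) = 3/7.
[DGF] = ½·((-6)·(-24/7−(9/2)) + (37/7)·(9/2−1) + (17/2)·(1−(-24/7))) = ½·(333/7 + 37/2 + 527/14) = 363/7, so the E-coordinate is -6/7.
[DEG] = ½·((-6)·(12−(-24/7)) + 5·(-24/7−1) + (37/7)·(1−12)) = ½·(-648/7 − 155/7 − 407/7) = -605/7, so the F-coordinate is 10/7.
Check: 3/7 − 6/7 + 10/7 = 1.

(3/7, -6/7, 10/7)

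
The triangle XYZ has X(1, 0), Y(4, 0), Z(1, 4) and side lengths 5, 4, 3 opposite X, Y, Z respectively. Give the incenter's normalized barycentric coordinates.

(5/12, 1/3, 1/4)

The incenter has barycentric coordinates proportional to the opposite side lengths: (5 : 4 : 3).
Normalizing by 5+4+3 = 12 gives (5/12, 1/3, 1/4).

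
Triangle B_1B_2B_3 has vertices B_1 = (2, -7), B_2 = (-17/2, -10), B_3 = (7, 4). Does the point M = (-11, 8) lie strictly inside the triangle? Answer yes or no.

no

Barycentric coordinates of M: (-628/201, 436/201, 131/67).
The three coordinates are negative, positive, positive; a point is interior exactly when all three are positive.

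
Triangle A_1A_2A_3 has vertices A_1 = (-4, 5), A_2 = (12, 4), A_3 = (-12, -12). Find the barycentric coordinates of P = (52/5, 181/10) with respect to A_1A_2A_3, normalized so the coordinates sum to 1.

Signed area of the reference triangle: [A_1A_2A_3] = ½·((-4)·(4−(-12)) + 12·(-12−5) + (-12)·(5−4)) = ½·(-64 − 204 − 12) = -140.
[PA_2A_3] = ½·((52/5)·(4−(-12)) + 12·(-12−(181/10)) + (-12)·(181/10−4)) = ½·(832/5 − 1806/5 − 846/5) = -182, so the A_1-coordinate is (-182)/(-140) = 13/10.
[A_1PA_3] = ½·((-4)·(181/10−(-12)) + (52/5)·(-12−5) + (-12)·(5−(181/10))) = ½·(-602/5 − 884/5 + 786/5) = -70, so the A_2-coordinate is 1/2.
[A_1A_2P] = ½·((-4)·(4−(181/10)) + 12·(181/10−5) + (52/5)·(5−4)) = ½·(282/5 + 786/5 + 52/5) = 112, so the A_3-coordinate is -4/5.
Check: 13/10 + 1/2 − 4/5 = 1.

(13/10, 1/2, -4/5)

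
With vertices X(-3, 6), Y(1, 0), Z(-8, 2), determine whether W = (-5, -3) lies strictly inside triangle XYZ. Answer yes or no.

Barycentric coordinates of W: (-39/46, 37/46, 24/23).
The three coordinates are negative, positive, positive; a point is interior exactly when all three are positive.

no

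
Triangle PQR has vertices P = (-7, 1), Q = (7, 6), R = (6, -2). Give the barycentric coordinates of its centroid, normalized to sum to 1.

(1/3, 1/3, 1/3)

The centroid is the average of the vertices, so each weight is 1/3.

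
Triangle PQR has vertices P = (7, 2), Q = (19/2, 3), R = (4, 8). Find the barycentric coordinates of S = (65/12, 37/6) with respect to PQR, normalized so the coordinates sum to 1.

Signed area of the reference triangle: [PQR] = ½·(7·(3−8) + (19/2)·(8−2) + 4·(2−3)) = ½·(-35 + 57 − 4) = 9.
[SQR] = ½·((65/12)·(3−8) + (19/2)·(8−(37/6)) + 4·(37/6−3)) = ½·(-325/12 + 209/12 + 38/3) = 3/2, so the P-coordinate is (3/2)/9 = 1/6.
[PSR] = ½·(7·(37/6−8) + (65/12)·(8−2) + 4·(2−(37/6))) = ½·(-77/6 + 65/2 − 50/3) = 3/2, so the Q-coordinate is 1/6.
[PQS] = ½·(7·(3−(37/6)) + (19/2)·(37/6−2) + (65/12)·(2−3)) = ½·(-133/6 + 475/12 − 65/12) = 6, so the R-coordinate is 2/3.

(1/6, 1/6, 2/3)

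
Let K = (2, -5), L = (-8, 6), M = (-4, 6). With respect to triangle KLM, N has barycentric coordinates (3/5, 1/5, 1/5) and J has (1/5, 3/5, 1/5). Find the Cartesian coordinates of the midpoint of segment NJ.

Barycentric coordinates of the midpoint are the average: (2/5, 2/5, 1/5).
Converting: (2/5)·K + (2/5)·L + (1/5)·M = (-16/5, 8/5).

(-16/5, 8/5)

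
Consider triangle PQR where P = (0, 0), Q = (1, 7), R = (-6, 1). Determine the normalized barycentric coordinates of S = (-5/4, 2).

Signed area of the reference triangle: [PQR] = ½·(0·(7−1) + 1·(1−0) + (-6)·(0−7)) = ½·(0 + 1 + 42) = 43/2.
[SQR] = ½·((-5/4)·(7−1) + 1·(1−2) + (-6)·(2−7)) = ½·(-15/2 − 1 + 30) = 43/4, so the P-coordinate is (43/4)/(43/2) = 1/2.
[PSR] = ½·(0·(2−1) + (-5/4)·(1−0) + (-6)·(0−2)) = ½·(0 − 5/4 + 12) = 43/8, so the Q-coordinate is 1/4.
[PQS] = ½·(0·(7−2) + 1·(2−0) + (-5/4)·(0−7)) = ½·(0 + 2 + 35/4) = 43/8, so the R-coordinate is 1/4.
Check: 1/2 + 1/4 + 1/4 = 1.

(1/2, 1/4, 1/4)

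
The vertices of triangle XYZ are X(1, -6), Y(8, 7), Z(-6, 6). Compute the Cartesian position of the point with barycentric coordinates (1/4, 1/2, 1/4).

W = (1/4)·X + (1/2)·Y + (1/4)·Z.
x-coordinate: (1/4)·1 + (1/2)·8 + (1/4)·(-6) = 11/4.
y-coordinate: (1/4)·(-6) + (1/2)·7 + (1/4)·6 = 7/2.

(11/4, 7/2)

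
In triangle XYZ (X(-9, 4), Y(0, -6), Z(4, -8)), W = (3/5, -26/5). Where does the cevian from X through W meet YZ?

Barycentric coordinates of W with respect to XYZ: (1/5, 1/5, 3/5).
On side YZ the X-coordinate is zero; dropping W's X-weight 1/5 and renormalizing the remaining 1/5 : 3/5 gives weights 1/4, 3/4 on Y, Z.
V = (1/4)·(0, -6) + (3/4)·(4, -8) = (3, -15/2).

(3, -15/2)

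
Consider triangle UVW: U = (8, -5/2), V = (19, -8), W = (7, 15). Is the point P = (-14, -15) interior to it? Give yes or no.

Barycentric coordinates of P: (843/187, -795/374, -47/34).
The three coordinates are positive, negative, negative; a point is interior exactly when all three are positive.

no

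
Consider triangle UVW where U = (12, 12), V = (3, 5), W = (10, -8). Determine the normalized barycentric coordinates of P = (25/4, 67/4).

(3/4, 3/4, -1/2)

Signed area of the reference triangle: [UVW] = ½·(12·(5−(-8)) + 3·(-8−12) + 10·(12−5)) = ½·(156 − 60 + 70) = 83.
[PVW] = ½·((25/4)·(5−(-8)) + 3·(-8−(67/4)) + 10·(67/4−5)) = ½·(325/4 − 297/4 + 235/2) = 249/4, so the U-coordinate is (249/4)/83 = 3/4.
[UPW] = ½·(12·(67/4−(-8)) + (25/4)·(-8−12) + 10·(12−(67/4))) = ½·(297 − 125 − 95/2) = 249/4, so the V-coordinate is 3/4.
[UVP] = ½·(12·(5−(67/4)) + 3·(67/4−12) + (25/4)·(12−5)) = ½·(-141 + 57/4 + 175/4) = -83/2, so the W-coordinate is -1/2.
Check: 3/4 + 3/4 − 1/2 = 1.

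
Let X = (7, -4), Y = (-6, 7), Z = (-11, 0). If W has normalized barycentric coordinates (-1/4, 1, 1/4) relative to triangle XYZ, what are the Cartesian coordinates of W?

(-21/2, 8)

W = (-1/4)·X + 1·Y + (1/4)·Z.
x-coordinate: (-1/4)·7 + 1·(-6) + (1/4)·(-11) = -21/2.
y-coordinate: (-1/4)·(-4) + 1·7 + (1/4)·0 = 8.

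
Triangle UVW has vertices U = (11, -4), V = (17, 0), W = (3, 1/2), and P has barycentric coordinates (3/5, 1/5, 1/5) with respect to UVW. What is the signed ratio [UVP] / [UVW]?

1/5

The signed ratio [UVP]/[UVW] equals the barycentric coordinate of P at vertex W, which is 1/5.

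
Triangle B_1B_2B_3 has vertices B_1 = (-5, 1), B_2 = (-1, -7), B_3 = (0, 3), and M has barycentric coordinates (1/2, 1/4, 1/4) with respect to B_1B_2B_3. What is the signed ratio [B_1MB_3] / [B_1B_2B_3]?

The signed ratio [B_1MB_3]/[B_1B_2B_3] equals the barycentric coordinate of M at vertex B_2, which is 1/4.

1/4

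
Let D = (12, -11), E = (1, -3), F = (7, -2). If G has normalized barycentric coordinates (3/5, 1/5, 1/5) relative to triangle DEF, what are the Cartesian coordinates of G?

G = (3/5)·D + (1/5)·E + (1/5)·F.
x-coordinate: (3/5)·12 + (1/5)·1 + (1/5)·7 = 44/5.
y-coordinate: (3/5)·(-11) + (1/5)·(-3) + (1/5)·(-2) = -38/5.

(44/5, -38/5)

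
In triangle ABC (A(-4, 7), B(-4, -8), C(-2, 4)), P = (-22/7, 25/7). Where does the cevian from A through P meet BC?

Barycentric coordinates of P with respect to ABC: (3/7, 1/7, 3/7).
On side BC the A-coordinate is zero; dropping P's A-weight 3/7 and renormalizing the remaining 1/7 : 3/7 gives weights 1/4, 3/4 on B, C.
Q = (1/4)·(-4, -8) + (3/4)·(-2, 4) = (-5/2, 1).

(-5/2, 1)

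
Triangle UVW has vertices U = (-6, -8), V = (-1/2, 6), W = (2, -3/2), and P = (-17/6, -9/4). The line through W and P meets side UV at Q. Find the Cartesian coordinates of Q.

(-19/5, -12/5)

Barycentric coordinates of P with respect to UVW: (1/2, 1/3, 1/6).
On side UV the W-coordinate is zero; dropping P's W-weight 1/6 and renormalizing the remaining 1/2 : 1/3 gives weights 3/5, 2/5 on U, V.
Q = (3/5)·(-6, -8) + (2/5)·(-1/2, 6) = (-19/5, -12/5).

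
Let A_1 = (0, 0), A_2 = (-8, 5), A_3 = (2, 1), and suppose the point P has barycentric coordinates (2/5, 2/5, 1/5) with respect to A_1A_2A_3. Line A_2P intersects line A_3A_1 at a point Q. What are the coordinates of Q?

Line A_2P meets A_3A_1 where the A_2-coordinate vanishes; zeroing P's A_2-weight and renormalizing leaves A_3, A_1-weights 1/5 : 2/5 → (1/3, 2/3).
So Q = (1/3)·A_3 + (2/3)·A_1 = (2/3, 1/3).

(2/3, 1/3)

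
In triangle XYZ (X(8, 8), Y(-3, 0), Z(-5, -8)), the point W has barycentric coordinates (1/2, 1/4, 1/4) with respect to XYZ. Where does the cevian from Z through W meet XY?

Line ZW meets XY where the Z-coordinate vanishes; zeroing W's Z-weight and renormalizing leaves X, Y-weights 1/2 : 1/4 → (2/3, 1/3).
So V = (2/3)·X + (1/3)·Y = (13/3, 16/3).

(13/3, 16/3)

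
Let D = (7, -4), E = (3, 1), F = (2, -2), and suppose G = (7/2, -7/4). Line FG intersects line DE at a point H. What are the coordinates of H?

(5, -3/2)

Barycentric coordinates of G with respect to DEF: (1/4, 1/4, 1/2).
On side DE the F-coordinate is zero; dropping G's F-weight 1/2 and renormalizing the remaining 1/4 : 1/4 gives weights 1/2, 1/2 on D, E.
H = (1/2)·(7, -4) + (1/2)·(3, 1) = (5, -3/2).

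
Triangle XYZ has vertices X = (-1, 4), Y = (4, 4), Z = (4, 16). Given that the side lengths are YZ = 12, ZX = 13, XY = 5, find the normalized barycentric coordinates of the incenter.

(2/5, 13/30, 1/6)

The incenter has barycentric coordinates proportional to the opposite side lengths: (12 : 13 : 5).
Normalizing by 12+13+5 = 30 gives (2/5, 13/30, 1/6).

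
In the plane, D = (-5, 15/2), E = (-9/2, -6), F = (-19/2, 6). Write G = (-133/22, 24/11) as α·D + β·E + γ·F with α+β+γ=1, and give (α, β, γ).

Signed area of the reference triangle: [DEF] = ½·((-5)·(-6−6) + (-9/2)·(6−(15/2)) + (-19/2)·(15/2−(-6))) = ½·(60 + 27/4 − 513/4) = -123/4.
[GEF] = ½·((-133/22)·(-6−6) + (-9/2)·(6−(24/11)) + (-19/2)·(24/11−(-6))) = ½·(798/11 − 189/11 − 855/11) = -123/11, so the D-coordinate is (-123/11)/(-123/4) = 4/11.
[DGF] = ½·((-5)·(24/11−6) + (-133/22)·(6−(15/2)) + (-19/2)·(15/2−(24/11))) = ½·(210/11 + 399/44 − 2223/44) = -123/11, so the E-coordinate is 4/11.
[DEG] = ½·((-5)·(-6−(24/11)) + (-9/2)·(24/11−(15/2)) + (-133/22)·(15/2−(-6))) = ½·(450/11 + 1053/44 − 3591/44) = -369/44, so the F-coordinate is 3/11.
Check: 4/11 + 4/11 + 3/11 = 1.

(4/11, 4/11, 3/11)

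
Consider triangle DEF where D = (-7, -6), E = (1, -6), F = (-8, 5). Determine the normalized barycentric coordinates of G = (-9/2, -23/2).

(5/4, 1/4, -1/2)

Signed area of the reference triangle: [DEF] = ½·((-7)·(-6−5) + 1·(5−(-6)) + (-8)·(-6−(-6))) = ½·(77 + 11 + 0) = 44.
[GEF] = ½·((-9/2)·(-6−5) + 1·(5−(-23/2)) + (-8)·(-23/2−(-6))) = ½·(99/2 + 33/2 + 44) = 55, so the D-coordinate is 55/44 = 5/4.
[DGF] = ½·((-7)·(-23/2−5) + (-9/2)·(5−(-6)) + (-8)·(-6−(-23/2))) = ½·(231/2 − 99/2 − 44) = 11, so the E-coordinate is 1/4.
[DEG] = ½·((-7)·(-6−(-23/2)) + 1·(-23/2−(-6)) + (-9/2)·(-6−(-6))) = ½·(-77/2 − 11/2 + 0) = -22, so the F-coordinate is -1/2.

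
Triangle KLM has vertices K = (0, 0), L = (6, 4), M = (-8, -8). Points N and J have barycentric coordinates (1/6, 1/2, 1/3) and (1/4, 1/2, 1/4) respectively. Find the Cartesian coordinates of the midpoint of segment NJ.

(2/3, -1/3)

Barycentric coordinates of the midpoint are the average: (5/24, 1/2, 7/24).
Converting: (5/24)·K + (1/2)·L + (7/24)·M = (2/3, -1/3).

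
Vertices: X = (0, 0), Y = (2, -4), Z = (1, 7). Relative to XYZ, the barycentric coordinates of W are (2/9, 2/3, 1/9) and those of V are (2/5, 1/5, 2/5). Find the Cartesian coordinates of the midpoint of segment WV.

Barycentric coordinates of the midpoint are the average: (14/45, 13/30, 23/90).
Converting: (14/45)·X + (13/30)·Y + (23/90)·Z = (101/90, 1/18).

(101/90, 1/18)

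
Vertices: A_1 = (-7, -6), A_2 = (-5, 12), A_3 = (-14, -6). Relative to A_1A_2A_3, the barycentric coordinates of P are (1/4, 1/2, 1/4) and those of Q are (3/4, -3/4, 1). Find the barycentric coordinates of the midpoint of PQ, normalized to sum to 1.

(1/2, -1/8, 5/8)

Since both coordinate triples sum to 1, the midpoint's barycentrics are the componentwise average.
(1/4+3/4)/2 = 1/2; similarly -1/8 and 5/8.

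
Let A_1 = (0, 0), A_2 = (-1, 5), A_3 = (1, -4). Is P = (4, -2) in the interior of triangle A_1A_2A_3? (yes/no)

no

Barycentric coordinates of P: (-31, 14, 18).
The three coordinates are negative, positive, positive; a point is interior exactly when all three are positive.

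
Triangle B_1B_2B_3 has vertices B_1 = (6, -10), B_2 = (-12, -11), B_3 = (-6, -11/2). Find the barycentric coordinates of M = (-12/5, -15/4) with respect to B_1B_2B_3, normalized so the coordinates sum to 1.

(1/10, -2/5, 13/10)

Signed area of the reference triangle: [B_1B_2B_3] = ½·(6·(-11−(-11/2)) + (-12)·(-11/2−(-10)) + (-6)·(-10−(-11))) = ½·(-33 − 54 − 6) = -93/2.
[MB_2B_3] = ½·((-12/5)·(-11−(-11/2)) + (-12)·(-11/2−(-15/4)) + (-6)·(-15/4−(-11))) = ½·(66/5 + 21 − 87/2) = -93/20, so the B_1-coordinate is (-93/20)/(-93/2) = 1/10.
[B_1MB_3] = ½·(6·(-15/4−(-11/2)) + (-12/5)·(-11/2−(-10)) + (-6)·(-10−(-15/4))) = ½·(21/2 − 54/5 + 75/2) = 93/5, so the B_2-coordinate is -2/5.
[B_1B_2M] = ½·(6·(-11−(-15/4)) + (-12)·(-15/4−(-10)) + (-12/5)·(-10−(-11))) = ½·(-87/2 − 75 − 12/5) = -1209/20, so the B_3-coordinate is 13/10.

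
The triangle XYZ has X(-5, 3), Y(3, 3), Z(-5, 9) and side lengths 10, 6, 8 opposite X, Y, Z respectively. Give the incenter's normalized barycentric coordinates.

The incenter has barycentric coordinates proportional to the opposite side lengths: (10 : 6 : 8).
Normalizing by 10+6+8 = 24 gives (5/12, 1/4, 1/3).

(5/12, 1/4, 1/3)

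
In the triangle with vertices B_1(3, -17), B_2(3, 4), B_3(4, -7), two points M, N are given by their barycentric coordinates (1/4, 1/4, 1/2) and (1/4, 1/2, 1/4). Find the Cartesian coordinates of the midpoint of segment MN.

Barycentric coordinates of the midpoint are the average: (1/4, 3/8, 3/8).
Converting: (1/4)·B_1 + (3/8)·B_2 + (3/8)·B_3 = (27/8, -43/8).

(27/8, -43/8)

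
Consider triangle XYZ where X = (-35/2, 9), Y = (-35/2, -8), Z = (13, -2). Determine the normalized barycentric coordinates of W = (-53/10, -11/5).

(1/5, 2/5, 2/5)

Signed area of the reference triangle: [XYZ] = ½·((-35/2)·(-8−(-2)) + (-35/2)·(-2−9) + 13·(9−(-8))) = ½·(105 + 385/2 + 221) = 1037/4.
[WYZ] = ½·((-53/10)·(-8−(-2)) + (-35/2)·(-2−(-11/5)) + 13·(-11/5−(-8))) = ½·(159/5 − 7/2 + 377/5) = 1037/20, so the X-coordinate is (1037/20)/(1037/4) = 1/5.
[XWZ] = ½·((-35/2)·(-11/5−(-2)) + (-53/10)·(-2−9) + 13·(9−(-11/5))) = ½·(7/2 + 583/10 + 728/5) = 1037/10, so the Y-coordinate is 2/5.
[XYW] = ½·((-35/2)·(-8−(-11/5)) + (-35/2)·(-11/5−9) + (-53/10)·(9−(-8))) = ½·(203/2 + 196 − 901/10) = 1037/10, so the Z-coordinate is 2/5.
Check: 1/5 + 2/5 + 2/5 = 1.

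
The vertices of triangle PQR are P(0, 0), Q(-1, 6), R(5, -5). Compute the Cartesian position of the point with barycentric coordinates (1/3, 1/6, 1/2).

S = (1/3)·P + (1/6)·Q + (1/2)·R.
x-coordinate: (1/3)·0 + (1/6)·(-1) + (1/2)·5 = 7/3.
y-coordinate: (1/3)·0 + (1/6)·6 + (1/2)·(-5) = -3/2.

(7/3, -3/2)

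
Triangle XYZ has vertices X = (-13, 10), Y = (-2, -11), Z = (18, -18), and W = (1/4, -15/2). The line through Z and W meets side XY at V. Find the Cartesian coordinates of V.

(-17/3, -4)

Barycentric coordinates of W with respect to XYZ: (1/4, 1/2, 1/4).
On side XY the Z-coordinate is zero; dropping W's Z-weight 1/4 and renormalizing the remaining 1/4 : 1/2 gives weights 1/3, 2/3 on X, Y.
V = (1/3)·(-13, 10) + (2/3)·(-2, -11) = (-17/3, -4).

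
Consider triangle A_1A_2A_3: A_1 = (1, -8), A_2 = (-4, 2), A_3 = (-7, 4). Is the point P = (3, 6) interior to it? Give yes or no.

Barycentric coordinates of P: (-13/10, 34/5, -9/2).
The three coordinates are negative, positive, negative; a point is interior exactly when all three are positive.

no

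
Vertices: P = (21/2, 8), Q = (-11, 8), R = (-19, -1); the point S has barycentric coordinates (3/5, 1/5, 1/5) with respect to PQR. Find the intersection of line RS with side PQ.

Line RS meets PQ where the R-coordinate vanishes; zeroing S's R-weight and renormalizing leaves P, Q-weights 3/5 : 1/5 → (3/4, 1/4).
So T = (3/4)·P + (1/4)·Q = (41/8, 8).

(41/8, 8)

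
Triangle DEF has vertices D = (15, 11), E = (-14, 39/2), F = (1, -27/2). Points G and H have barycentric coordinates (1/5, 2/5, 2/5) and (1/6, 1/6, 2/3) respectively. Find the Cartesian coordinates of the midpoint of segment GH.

Barycentric coordinates of the midpoint are the average: (11/60, 17/60, 8/15).
Converting: (11/60)·D + (17/60)·E + (8/15)·F = (-41/60, 41/120).

(-41/60, 41/120)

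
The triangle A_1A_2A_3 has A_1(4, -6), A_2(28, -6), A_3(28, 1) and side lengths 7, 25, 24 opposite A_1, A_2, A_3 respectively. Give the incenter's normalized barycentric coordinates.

The incenter has barycentric coordinates proportional to the opposite side lengths: (7 : 25 : 24).
Normalizing by 7+25+24 = 56 gives (1/8, 25/56, 3/7).

(1/8, 25/56, 3/7)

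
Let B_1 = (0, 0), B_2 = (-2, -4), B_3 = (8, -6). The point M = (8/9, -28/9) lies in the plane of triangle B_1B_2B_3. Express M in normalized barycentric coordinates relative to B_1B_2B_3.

Signed area of the reference triangle: [B_1B_2B_3] = ½·(0·(-4−(-6)) + (-2)·(-6−0) + 8·(0−(-4))) = ½·(0 + 12 + 32) = 22.
[MB_2B_3] = ½·((8/9)·(-4−(-6)) + (-2)·(-6−(-28/9)) + 8·(-28/9−(-4))) = ½·(16/9 + 52/9 + 64/9) = 22/3, so the B_1-coordinate is (22/3)/22 = 1/3.
[B_1MB_3] = ½·(0·(-28/9−(-6)) + (8/9)·(-6−0) + 8·(0−(-28/9))) = ½·(0 − 16/3 + 224/9) = 88/9, so the B_2-coordinate is 4/9.
[B_1B_2M] = ½·(0·(-4−(-28/9)) + (-2)·(-28/9−0) + (8/9)·(0−(-4))) = ½·(0 + 56/9 + 32/9) = 44/9, so the B_3-coordinate is 2/9.

(1/3, 4/9, 2/9)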